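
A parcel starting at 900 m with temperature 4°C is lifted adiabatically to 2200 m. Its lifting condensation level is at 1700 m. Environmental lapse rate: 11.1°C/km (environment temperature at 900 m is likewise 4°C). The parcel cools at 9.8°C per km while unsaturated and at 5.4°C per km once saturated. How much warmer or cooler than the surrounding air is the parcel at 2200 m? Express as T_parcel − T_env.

+3.89°C (parcel warmer than environment)

Parcel:
  900 → 1700 m (dry, 9.8°C/km): ΔT = -9.8 × 0.8 = -7.84°C → T = -3.84°C
  1700 → 2200 m (saturated, 5.4°C/km): ΔT = -5.4 × 0.5 = -2.7°C → T = -6.54°C
Environment:
  900 → 2200 m (environment, 11.1°C/km): ΔT = -11.1 × 1.3 = -14.43°C → T = -10.43°C
T_parcel − T_env = -6.54 − (-10.43) = +3.89°C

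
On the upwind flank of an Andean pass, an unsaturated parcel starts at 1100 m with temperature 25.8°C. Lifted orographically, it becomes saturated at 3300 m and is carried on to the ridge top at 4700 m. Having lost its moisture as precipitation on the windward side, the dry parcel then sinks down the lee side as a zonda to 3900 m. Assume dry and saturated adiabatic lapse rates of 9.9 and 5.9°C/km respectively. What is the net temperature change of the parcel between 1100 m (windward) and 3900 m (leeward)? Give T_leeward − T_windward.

From 1100 m to 3300 m (dry): cools by 9.9 × 2.2 = 21.78°C, giving 4.02°C.
From 3300 m to 4700 m (saturated): cools by 5.9 × 1.4 = 8.26°C, giving -4.24°C.
From 4700 m to 3900 m (dry descent): warms by 9.9 × 0.8 = 7.92°C, giving 3.68°C.
Net change vs windward start: 3.68 − 25.8 = -22.12°C

-22.12°C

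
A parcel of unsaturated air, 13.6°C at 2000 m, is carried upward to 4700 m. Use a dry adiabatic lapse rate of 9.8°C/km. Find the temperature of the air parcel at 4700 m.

From 2000 m to 4700 m (dry adiabatic): cools by 9.8 × 2.7 = 26.46°C, giving -12.86°C.

-12.86°C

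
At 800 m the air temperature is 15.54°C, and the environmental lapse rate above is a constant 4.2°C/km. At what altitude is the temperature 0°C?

Height above start = (15.54 − 0) / 4.2 = 3.7 km
Altitude = 800 m + 3700 m = 4500 m

4500 m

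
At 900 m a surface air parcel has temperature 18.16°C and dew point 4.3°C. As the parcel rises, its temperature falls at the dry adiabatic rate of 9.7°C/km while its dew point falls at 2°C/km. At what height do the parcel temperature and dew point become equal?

T and T_d converge at 9.7 − 2 = 7.7°C per km
Height above start = (18.16 − 4.3) / 7.7 = 1.8 km
LCL altitude = 900 m + 1800 m = 2700 m

2700 m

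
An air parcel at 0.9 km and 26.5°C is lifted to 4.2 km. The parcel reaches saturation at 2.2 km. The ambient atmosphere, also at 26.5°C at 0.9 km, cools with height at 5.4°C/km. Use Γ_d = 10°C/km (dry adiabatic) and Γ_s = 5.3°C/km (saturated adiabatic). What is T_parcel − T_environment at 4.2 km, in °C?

-5.78°C (parcel cooler than environment)

Parcel:
  900 → 2200 m (dry, 10°C/km): ΔT = -10 × 1.3 = -13°C → T = 13.5°C
  2200 → 4200 m (saturated, 5.3°C/km): ΔT = -5.3 × 2 = -10.6°C → T = 2.9°C
Environment:
  900 → 4200 m (environment, 5.4°C/km): ΔT = -5.4 × 3.3 = -17.82°C → T = 8.68°C
T_parcel − T_env = 2.9 − 8.68 = -5.78°C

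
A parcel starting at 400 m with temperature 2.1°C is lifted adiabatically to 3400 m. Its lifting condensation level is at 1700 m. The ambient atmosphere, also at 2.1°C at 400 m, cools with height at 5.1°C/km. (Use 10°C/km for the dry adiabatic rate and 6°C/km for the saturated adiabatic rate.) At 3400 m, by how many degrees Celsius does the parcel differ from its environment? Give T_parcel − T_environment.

-7.9°C (parcel cooler than environment)

Parcel:
  400–1700 m, dry: Δz = 1.3 km ⇒ ΔT = -13°C; T = -10.9°C
  1700–3400 m, saturated: Δz = 1.7 km ⇒ ΔT = -10.2°C; T = -21.1°C
Environment:
  400–3400 m, environment: Δz = 3 km ⇒ ΔT = -15.3°C; T = -13.2°C
T_parcel − T_env = -21.1 − (-13.2) = -7.9°C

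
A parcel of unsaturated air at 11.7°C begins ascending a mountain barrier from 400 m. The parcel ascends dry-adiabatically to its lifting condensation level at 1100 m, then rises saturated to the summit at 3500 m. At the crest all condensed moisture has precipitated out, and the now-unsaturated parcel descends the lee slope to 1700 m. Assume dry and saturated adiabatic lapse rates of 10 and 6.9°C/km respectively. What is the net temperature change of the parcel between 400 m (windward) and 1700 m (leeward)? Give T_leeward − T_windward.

-5.56°C

From 400 m to 1100 m (dry): cools by 10 × 0.7 = 7°C, giving 4.7°C.
From 1100 m to 3500 m (saturated): cools by 6.9 × 2.4 = 16.56°C, giving -11.86°C.
From 3500 m to 1700 m (dry descent): warms by 10 × 1.8 = 18°C, giving 6.14°C.
Net change vs windward start: 6.14 − 11.7 = -5.56°C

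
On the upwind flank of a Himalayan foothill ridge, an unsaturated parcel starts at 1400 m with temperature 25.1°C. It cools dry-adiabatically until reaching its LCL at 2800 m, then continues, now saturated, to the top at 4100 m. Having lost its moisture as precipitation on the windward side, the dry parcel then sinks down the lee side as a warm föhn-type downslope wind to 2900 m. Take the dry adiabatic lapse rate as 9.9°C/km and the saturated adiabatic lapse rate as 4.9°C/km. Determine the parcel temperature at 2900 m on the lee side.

16.75°C

1400–2800 m, dry: Δz = 1.4 km ⇒ ΔT = -13.86°C; T = 11.24°C
2800–4100 m, saturated: Δz = 1.3 km ⇒ ΔT = -6.37°C; T = 4.87°C
4100–2900 m, dry descent: Δz = 1.2 km ⇒ ΔT = +11.88°C; T = 16.75°C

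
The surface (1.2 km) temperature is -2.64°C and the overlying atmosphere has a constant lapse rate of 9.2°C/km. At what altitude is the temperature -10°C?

2 km

Height above start = (-2.64 − (-10)) / 9.2 = 0.8 km
Altitude = 1200 m + 800 m = 2000 m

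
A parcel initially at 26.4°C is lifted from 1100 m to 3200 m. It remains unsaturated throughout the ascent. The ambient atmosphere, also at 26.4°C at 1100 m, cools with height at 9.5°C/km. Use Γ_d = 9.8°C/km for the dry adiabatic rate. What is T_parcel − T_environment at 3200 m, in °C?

Parcel:
  1100–3200 m, dry: Δz = 2.1 km ⇒ ΔT = -20.58°C; T = 5.82°C
Environment:
  1100–3200 m, environment: Δz = 2.1 km ⇒ ΔT = -19.95°C; T = 6.45°C
T_parcel − T_env = 5.82 − 6.45 = -0.63°C

-0.63°C (parcel cooler than environment)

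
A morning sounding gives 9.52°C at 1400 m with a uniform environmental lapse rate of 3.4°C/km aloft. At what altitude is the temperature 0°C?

4200 m

Height above start = (9.52 − 0) / 3.4 = 2.8 km
Altitude = 1400 m + 2800 m = 4200 m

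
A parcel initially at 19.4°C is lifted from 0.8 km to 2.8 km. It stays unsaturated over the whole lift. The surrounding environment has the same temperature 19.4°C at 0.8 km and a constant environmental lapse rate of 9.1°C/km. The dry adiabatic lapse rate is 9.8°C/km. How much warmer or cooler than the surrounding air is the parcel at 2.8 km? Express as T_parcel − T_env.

-1.4°C (parcel cooler than environment)

Parcel:
  800–2800 m, dry: Δz = 2 km ⇒ ΔT = -19.6°C; T = -0.2°C
Environment:
  800–2800 m, environment: Δz = 2 km ⇒ ΔT = -18.2°C; T = 1.2°C
T_parcel − T_env = -0.2 − 1.2 = -1.4°C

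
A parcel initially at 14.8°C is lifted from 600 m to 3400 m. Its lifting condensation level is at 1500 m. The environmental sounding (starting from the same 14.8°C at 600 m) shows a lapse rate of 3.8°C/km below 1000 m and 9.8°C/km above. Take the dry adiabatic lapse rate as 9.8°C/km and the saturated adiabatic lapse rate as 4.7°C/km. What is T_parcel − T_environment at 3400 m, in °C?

Parcel:
  Dry to 1500 m: -9.8 × 0.9 km = -8.82°C, so T = 5.98°C.
  Saturated to 3400 m: -4.7 × 1.9 km = -8.93°C, so T = -2.95°C.
Environment:
  Environment, lower layer to 1000 m: -3.8 × 0.4 km = -1.52°C, so T = 13.28°C.
  Environment, upper layer to 3400 m: -9.8 × 2.4 km = -23.52°C, so T = -10.24°C.
T_parcel − T_env = -2.95 − (-10.24) = +7.29°C

+7.29°C (parcel warmer than environment)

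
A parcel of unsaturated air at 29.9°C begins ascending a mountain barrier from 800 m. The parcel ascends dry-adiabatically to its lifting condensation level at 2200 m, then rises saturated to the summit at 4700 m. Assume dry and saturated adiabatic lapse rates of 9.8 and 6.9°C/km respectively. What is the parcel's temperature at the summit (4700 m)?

-1.07°C

800 → 2200 m (dry, 9.8°C/km): ΔT = -9.8 × 1.4 = -13.72°C → T = 16.18°C
2200 → 4700 m (saturated, 6.9°C/km): ΔT = -6.9 × 2.5 = -17.25°C → T = -1.07°C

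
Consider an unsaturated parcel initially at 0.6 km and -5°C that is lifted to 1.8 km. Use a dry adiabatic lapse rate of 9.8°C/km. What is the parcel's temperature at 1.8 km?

-16.76°C

From 600 m to 1800 m (dry adiabatic): cools by 9.8 × 1.2 = 11.76°C, giving -16.76°C.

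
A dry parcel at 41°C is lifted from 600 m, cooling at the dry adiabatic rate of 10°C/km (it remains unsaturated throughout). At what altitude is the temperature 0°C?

4700 m

Height above start = (41 − 0) / 10 = 4.1 km
Altitude = 600 m + 4100 m = 4700 m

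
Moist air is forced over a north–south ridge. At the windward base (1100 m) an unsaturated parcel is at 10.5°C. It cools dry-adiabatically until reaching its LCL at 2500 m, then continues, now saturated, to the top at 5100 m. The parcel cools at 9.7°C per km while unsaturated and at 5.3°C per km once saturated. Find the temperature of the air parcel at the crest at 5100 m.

Dry to 2500 m: -9.7 × 1.4 km = -13.58°C, so T = -3.08°C.
Saturated to 5100 m: -5.3 × 2.6 km = -13.78°C, so T = -16.86°C.

-16.86°C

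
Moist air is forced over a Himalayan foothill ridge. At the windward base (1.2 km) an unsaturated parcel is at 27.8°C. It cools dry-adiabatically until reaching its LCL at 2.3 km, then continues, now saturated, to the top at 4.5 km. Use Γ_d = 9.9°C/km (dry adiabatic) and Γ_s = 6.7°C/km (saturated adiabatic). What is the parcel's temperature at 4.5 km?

Dry to 2300 m: -9.9 × 1.1 km = -10.89°C, so T = 16.91°C.
Saturated to 4500 m: -6.7 × 2.2 km = -14.74°C, so T = 2.17°C.

2.17°C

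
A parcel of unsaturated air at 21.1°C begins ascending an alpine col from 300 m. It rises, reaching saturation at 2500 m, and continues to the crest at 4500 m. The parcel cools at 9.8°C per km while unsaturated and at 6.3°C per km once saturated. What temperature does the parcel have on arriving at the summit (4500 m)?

-13.06°C

Dry to 2500 m: -9.8 × 2.2 km = -21.56°C, so T = -0.46°C.
Saturated to 4500 m: -6.3 × 2 km = -12.6°C, so T = -13.06°C.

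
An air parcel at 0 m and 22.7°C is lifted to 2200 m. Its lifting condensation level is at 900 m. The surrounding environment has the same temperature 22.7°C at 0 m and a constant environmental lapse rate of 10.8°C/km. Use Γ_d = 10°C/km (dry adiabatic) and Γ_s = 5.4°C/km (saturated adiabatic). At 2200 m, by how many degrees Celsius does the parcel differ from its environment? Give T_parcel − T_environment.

Parcel:
  0 → 900 m (dry, 10°C/km): ΔT = -10 × 0.9 = -9°C → T = 13.7°C
  900 → 2200 m (saturated, 5.4°C/km): ΔT = -5.4 × 1.3 = -7.02°C → T = 6.68°C
Environment:
  0 → 2200 m (environment, 10.8°C/km): ΔT = -10.8 × 2.2 = -23.76°C → T = -1.06°C
T_parcel − T_env = 6.68 − (-1.06) = +7.74°C

+7.74°C (parcel warmer than environment)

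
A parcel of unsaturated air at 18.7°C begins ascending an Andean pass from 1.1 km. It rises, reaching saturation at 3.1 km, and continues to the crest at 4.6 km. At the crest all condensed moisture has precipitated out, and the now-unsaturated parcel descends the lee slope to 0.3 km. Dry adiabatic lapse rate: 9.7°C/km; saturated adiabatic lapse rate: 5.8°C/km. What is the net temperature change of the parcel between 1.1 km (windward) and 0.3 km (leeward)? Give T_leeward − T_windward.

Dry to 3100 m: -9.7 × 2 km = -19.4°C, so T = -0.7°C.
Saturated to 4600 m: -5.8 × 1.5 km = -8.7°C, so T = -9.4°C.
Dry descent to 300 m: +9.7 × 4.3 km = +41.71°C, so T = 32.31°C.
Net change vs windward start: 32.31 − 18.7 = +13.61°C

+13.61°C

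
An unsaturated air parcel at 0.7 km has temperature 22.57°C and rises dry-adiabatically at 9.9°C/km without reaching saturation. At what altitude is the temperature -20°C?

Height above start = (22.57 − (-20)) / 9.9 = 4.3 km
Altitude = 700 m + 4300 m = 5000 m

5 km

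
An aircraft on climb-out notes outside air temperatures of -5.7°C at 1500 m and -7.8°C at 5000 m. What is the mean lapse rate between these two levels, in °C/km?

0.6°C/km

Γ = −ΔT/Δz = (-5.7 − (-7.8)) / (5000 − 1500) m
  = 2.1°C / 3.5 km = 0.6°C/km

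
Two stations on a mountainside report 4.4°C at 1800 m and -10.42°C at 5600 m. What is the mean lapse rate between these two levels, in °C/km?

Γ = −ΔT/Δz = (4.4 − (-10.42)) / (5600 − 1800) m
  = 14.82°C / 3.8 km = 3.9°C/km

3.9°C/km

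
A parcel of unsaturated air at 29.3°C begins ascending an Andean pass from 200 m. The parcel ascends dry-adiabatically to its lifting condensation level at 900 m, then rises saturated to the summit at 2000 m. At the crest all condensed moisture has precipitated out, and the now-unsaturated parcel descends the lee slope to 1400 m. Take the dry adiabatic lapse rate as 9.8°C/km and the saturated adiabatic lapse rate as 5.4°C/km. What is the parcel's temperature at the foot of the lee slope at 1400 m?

22.38°C

200 → 900 m (dry, 9.8°C/km): ΔT = -9.8 × 0.7 = -6.86°C → T = 22.44°C
900 → 2000 m (saturated, 5.4°C/km): ΔT = -5.4 × 1.1 = -5.94°C → T = 16.5°C
2000 → 1400 m (dry descent, 9.8°C/km): ΔT = +9.8 × 0.6 = +5.88°C → T = 22.38°C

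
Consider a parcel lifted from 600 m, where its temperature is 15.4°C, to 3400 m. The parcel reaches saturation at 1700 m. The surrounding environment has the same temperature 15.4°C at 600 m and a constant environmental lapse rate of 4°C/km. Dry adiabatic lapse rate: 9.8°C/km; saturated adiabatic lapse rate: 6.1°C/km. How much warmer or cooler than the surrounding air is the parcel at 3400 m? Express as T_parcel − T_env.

Parcel:
  600–1700 m, dry: Δz = 1.1 km ⇒ ΔT = -10.78°C; T = 4.62°C
  1700–3400 m, saturated: Δz = 1.7 km ⇒ ΔT = -10.37°C; T = -5.75°C
Environment:
  600–3400 m, environment: Δz = 2.8 km ⇒ ΔT = -11.2°C; T = 4.2°C
T_parcel − T_env = -5.75 − 4.2 = -9.95°C

-9.95°C (parcel cooler than environment)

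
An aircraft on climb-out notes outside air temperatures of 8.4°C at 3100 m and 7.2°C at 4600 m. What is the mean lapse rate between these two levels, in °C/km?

0.8°C/km

Γ = −ΔT/Δz = (8.4 − 7.2) / (4600 − 3100) m
  = 1.2°C / 1.5 km = 0.8°C/km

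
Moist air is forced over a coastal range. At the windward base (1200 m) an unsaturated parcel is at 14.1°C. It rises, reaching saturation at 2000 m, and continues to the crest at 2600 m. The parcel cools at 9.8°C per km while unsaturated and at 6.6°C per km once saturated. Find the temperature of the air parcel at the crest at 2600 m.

1200–2000 m, dry: Δz = 0.8 km ⇒ ΔT = -7.84°C; T = 6.26°C
2000–2600 m, saturated: Δz = 0.6 km ⇒ ΔT = -3.96°C; T = 2.3°C

2.3°C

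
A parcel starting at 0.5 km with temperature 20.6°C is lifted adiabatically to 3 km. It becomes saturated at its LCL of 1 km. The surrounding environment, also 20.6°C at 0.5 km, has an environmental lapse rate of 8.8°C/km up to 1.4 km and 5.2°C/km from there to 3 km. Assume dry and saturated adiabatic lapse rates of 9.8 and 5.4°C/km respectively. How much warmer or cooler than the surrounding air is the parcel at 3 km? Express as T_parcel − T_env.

+0.54°C (parcel warmer than environment)

Parcel:
  Dry to 1000 m: -9.8 × 0.5 km = -4.9°C, so T = 15.7°C.
  Saturated to 3000 m: -5.4 × 2 km = -10.8°C, so T = 4.9°C.
Environment:
  Environment, lower layer to 1400 m: -8.8 × 0.9 km = -7.92°C, so T = 12.68°C.
  Environment, upper layer to 3000 m: -5.2 × 1.6 km = -8.32°C, so T = 4.36°C.
T_parcel − T_env = 4.9 − 4.36 = +0.54°C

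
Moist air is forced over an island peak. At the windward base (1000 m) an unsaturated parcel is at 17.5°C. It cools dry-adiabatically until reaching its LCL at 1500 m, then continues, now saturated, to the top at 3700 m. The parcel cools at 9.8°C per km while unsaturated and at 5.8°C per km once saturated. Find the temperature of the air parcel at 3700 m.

1000–1500 m, dry: Δz = 0.5 km ⇒ ΔT = -4.9°C; T = 12.6°C
1500–3700 m, saturated: Δz = 2.2 km ⇒ ΔT = -12.76°C; T = -0.16°C

-0.16°C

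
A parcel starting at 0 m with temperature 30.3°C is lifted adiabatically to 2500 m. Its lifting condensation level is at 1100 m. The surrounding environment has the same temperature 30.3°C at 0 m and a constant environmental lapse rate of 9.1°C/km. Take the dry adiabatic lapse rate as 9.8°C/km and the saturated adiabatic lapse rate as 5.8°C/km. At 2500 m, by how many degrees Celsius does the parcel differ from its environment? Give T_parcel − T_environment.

+3.85°C (parcel warmer than environment)

Parcel:
  0 → 1100 m (dry, 9.8°C/km): ΔT = -9.8 × 1.1 = -10.78°C → T = 19.52°C
  1100 → 2500 m (saturated, 5.8°C/km): ΔT = -5.8 × 1.4 = -8.12°C → T = 11.4°C
Environment:
  0 → 2500 m (environment, 9.1°C/km): ΔT = -9.1 × 2.5 = -22.75°C → T = 7.55°C
T_parcel − T_env = 11.4 − 7.55 = +3.85°C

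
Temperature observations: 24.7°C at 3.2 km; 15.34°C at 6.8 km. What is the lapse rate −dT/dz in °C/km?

2.6°C/km

Γ = −ΔT/Δz = (24.7 − 15.34) / (6800 − 3200) m
  = 9.36°C / 3.6 km = 2.6°C/km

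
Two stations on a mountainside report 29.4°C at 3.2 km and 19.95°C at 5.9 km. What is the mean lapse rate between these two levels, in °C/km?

3.5°C/km

Γ = −ΔT/Δz = (29.4 − 19.95) / (5900 − 3200) m
  = 9.45°C / 2.7 km = 3.5°C/km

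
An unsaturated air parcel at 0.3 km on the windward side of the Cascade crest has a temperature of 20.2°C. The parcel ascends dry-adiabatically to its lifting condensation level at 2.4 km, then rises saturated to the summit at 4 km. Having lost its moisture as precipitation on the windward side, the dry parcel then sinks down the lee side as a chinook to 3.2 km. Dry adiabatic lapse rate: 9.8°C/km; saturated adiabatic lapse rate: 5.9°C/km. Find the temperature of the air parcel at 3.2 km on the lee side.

-1.98°C

300 → 2400 m (dry, 9.8°C/km): ΔT = -9.8 × 2.1 = -20.58°C → T = -0.38°C
2400 → 4000 m (saturated, 5.9°C/km): ΔT = -5.9 × 1.6 = -9.44°C → T = -9.82°C
4000 → 3200 m (dry descent, 9.8°C/km): ΔT = +9.8 × 0.8 = +7.84°C → T = -1.98°C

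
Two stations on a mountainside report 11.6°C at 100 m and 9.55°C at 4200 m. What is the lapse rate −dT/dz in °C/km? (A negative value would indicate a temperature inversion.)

Γ = −ΔT/Δz = (11.6 − 9.55) / (4200 − 100) m
  = 2.05°C / 4.1 km = 0.5°C/km

0.5°C/km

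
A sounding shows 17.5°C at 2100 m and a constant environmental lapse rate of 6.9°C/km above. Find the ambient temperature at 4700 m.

-0.44°C

2100 → 4700 m (environmental, 6.9°C/km): ΔT = -6.9 × 2.6 = -17.94°C → T = -0.44°C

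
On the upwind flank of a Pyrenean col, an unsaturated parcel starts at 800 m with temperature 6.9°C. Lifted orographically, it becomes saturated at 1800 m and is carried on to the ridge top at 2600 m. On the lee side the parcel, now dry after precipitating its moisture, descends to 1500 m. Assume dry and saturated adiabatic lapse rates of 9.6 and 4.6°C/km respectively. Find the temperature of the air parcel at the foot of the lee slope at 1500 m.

4.18°C

800–1800 m, dry: Δz = 1 km ⇒ ΔT = -9.6°C; T = -2.7°C
1800–2600 m, saturated: Δz = 0.8 km ⇒ ΔT = -3.68°C; T = -6.38°C
2600–1500 m, dry descent: Δz = 1.1 km ⇒ ΔT = +10.56°C; T = 4.18°C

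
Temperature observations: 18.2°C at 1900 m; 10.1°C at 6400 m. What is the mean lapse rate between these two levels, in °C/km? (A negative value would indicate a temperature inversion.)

Γ = −ΔT/Δz = (18.2 − 10.1) / (6400 − 1900) m
  = 8.1°C / 4.5 km = 1.8°C/km

1.8°C/km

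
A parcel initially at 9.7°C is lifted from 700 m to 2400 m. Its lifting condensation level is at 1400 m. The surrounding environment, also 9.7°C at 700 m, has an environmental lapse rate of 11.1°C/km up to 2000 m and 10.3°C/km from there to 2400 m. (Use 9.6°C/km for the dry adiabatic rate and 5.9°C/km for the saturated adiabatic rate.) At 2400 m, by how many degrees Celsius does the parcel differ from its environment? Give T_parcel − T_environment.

+5.93°C (parcel warmer than environment)

Parcel:
  700–1400 m, dry: Δz = 0.7 km ⇒ ΔT = -6.72°C; T = 2.98°C
  1400–2400 m, saturated: Δz = 1 km ⇒ ΔT = -5.9°C; T = -2.92°C
Environment:
  700–2000 m, environment, lower layer: Δz = 1.3 km ⇒ ΔT = -14.43°C; T = -4.73°C
  2000–2400 m, environment, upper layer: Δz = 0.4 km ⇒ ΔT = -4.12°C; T = -8.85°C
T_parcel − T_env = -2.92 − (-8.85) = +5.93°C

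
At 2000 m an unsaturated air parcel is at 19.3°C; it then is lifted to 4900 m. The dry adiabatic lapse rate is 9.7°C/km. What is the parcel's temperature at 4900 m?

Dry adiabatic to 4900 m: -9.7 × 2.9 km = -28.13°C, so T = -8.83°C.

-8.83°C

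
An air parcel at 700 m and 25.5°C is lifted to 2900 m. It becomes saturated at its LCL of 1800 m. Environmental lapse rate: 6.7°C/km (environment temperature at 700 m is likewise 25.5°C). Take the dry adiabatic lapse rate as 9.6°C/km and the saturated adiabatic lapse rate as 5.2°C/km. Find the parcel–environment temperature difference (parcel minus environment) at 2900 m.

-1.54°C (parcel cooler than environment)

Parcel:
  700 → 1800 m (dry, 9.6°C/km): ΔT = -9.6 × 1.1 = -10.56°C → T = 14.94°C
  1800 → 2900 m (saturated, 5.2°C/km): ΔT = -5.2 × 1.1 = -5.72°C → T = 9.22°C
Environment:
  700 → 2900 m (environment, 6.7°C/km): ΔT = -6.7 × 2.2 = -14.74°C → T = 10.76°C
T_parcel − T_env = 9.22 − 10.76 = -1.54°C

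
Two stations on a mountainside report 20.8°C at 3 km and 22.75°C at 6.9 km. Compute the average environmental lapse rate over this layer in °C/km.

-0.5°C/km

Γ = −ΔT/Δz = (20.8 − 22.75) / (6900 − 3000) m
  = -1.95°C / 3.9 km = -0.5°C/km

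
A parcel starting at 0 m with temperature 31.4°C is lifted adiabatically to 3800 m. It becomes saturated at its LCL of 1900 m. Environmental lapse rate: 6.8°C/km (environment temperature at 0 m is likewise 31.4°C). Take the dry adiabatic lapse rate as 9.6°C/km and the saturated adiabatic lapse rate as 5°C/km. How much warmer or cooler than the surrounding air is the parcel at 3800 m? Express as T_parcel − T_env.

Parcel:
  0–1900 m, dry: Δz = 1.9 km ⇒ ΔT = -18.24°C; T = 13.16°C
  1900–3800 m, saturated: Δz = 1.9 km ⇒ ΔT = -9.5°C; T = 3.66°C
Environment:
  0–3800 m, environment: Δz = 3.8 km ⇒ ΔT = -25.84°C; T = 5.56°C
T_parcel − T_env = 3.66 − 5.56 = -1.9°C

-1.9°C (parcel cooler than environment)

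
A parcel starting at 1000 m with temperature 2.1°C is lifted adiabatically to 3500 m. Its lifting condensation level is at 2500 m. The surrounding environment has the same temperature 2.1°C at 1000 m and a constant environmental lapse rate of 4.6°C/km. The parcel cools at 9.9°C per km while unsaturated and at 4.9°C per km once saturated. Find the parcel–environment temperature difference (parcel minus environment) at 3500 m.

-8.25°C (parcel cooler than environment)

Parcel:
  Dry to 2500 m: -9.9 × 1.5 km = -14.85°C, so T = -12.75°C.
  Saturated to 3500 m: -4.9 × 1 km = -4.9°C, so T = -17.65°C.
Environment:
  Environment to 3500 m: -4.6 × 2.5 km = -11.5°C, so T = -9.4°C.
T_parcel − T_env = -17.65 − (-9.4) = -8.25°C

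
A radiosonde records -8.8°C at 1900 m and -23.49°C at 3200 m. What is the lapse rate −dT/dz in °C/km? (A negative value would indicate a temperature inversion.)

11.3°C/km

Γ = −ΔT/Δz = (-8.8 − (-23.49)) / (3200 − 1900) m
  = 14.69°C / 1.3 km = 11.3°C/km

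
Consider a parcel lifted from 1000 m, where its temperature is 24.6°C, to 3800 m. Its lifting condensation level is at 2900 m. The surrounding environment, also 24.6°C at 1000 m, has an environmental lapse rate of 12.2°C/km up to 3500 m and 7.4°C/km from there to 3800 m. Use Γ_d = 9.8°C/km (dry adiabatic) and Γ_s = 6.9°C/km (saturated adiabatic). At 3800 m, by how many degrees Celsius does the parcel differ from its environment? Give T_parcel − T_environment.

Parcel:
  Dry to 2900 m: -9.8 × 1.9 km = -18.62°C, so T = 5.98°C.
  Saturated to 3800 m: -6.9 × 0.9 km = -6.21°C, so T = -0.23°C.
Environment:
  Environment, lower layer to 3500 m: -12.2 × 2.5 km = -30.5°C, so T = -5.9°C.
  Environment, upper layer to 3800 m: -7.4 × 0.3 km = -2.22°C, so T = -8.12°C.
T_parcel − T_env = -0.23 − (-8.12) = +7.89°C

+7.89°C (parcel warmer than environment)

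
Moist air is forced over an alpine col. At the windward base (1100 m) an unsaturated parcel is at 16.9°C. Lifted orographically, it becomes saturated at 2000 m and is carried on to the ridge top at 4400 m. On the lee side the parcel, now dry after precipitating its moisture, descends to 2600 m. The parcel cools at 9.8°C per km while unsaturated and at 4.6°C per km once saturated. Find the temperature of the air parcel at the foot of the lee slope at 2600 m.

14.68°C

1100–2000 m, dry: Δz = 0.9 km ⇒ ΔT = -8.82°C; T = 8.08°C
2000–4400 m, saturated: Δz = 2.4 km ⇒ ΔT = -11.04°C; T = -2.96°C
4400–2600 m, dry descent: Δz = 1.8 km ⇒ ΔT = +17.64°C; T = 14.68°C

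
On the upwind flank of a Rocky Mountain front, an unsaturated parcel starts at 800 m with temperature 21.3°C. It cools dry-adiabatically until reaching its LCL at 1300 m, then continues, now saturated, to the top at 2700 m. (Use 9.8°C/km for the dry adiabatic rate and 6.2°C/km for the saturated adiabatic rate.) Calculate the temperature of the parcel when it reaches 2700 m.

7.72°C

800–1300 m, dry: Δz = 0.5 km ⇒ ΔT = -4.9°C; T = 16.4°C
1300–2700 m, saturated: Δz = 1.4 km ⇒ ΔT = -8.68°C; T = 7.72°C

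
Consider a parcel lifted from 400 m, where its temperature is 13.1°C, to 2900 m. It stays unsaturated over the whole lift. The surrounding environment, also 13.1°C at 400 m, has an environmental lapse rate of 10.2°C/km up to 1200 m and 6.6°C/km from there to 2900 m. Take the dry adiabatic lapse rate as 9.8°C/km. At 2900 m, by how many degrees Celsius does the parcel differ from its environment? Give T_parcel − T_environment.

-5.12°C (parcel cooler than environment)

Parcel:
  Dry to 2900 m: -9.8 × 2.5 km = -24.5°C, so T = -11.4°C.
Environment:
  Environment, lower layer to 1200 m: -10.2 × 0.8 km = -8.16°C, so T = 4.94°C.
  Environment, upper layer to 2900 m: -6.6 × 1.7 km = -11.22°C, so T = -6.28°C.
T_parcel − T_env = -11.4 − (-6.28) = -5.12°C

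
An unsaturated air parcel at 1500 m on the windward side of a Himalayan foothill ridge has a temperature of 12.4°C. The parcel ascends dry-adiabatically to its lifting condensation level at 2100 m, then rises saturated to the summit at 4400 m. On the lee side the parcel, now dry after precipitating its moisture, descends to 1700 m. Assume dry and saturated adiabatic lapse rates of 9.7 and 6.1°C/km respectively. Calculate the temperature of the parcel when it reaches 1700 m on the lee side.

Dry to 2100 m: -9.7 × 0.6 km = -5.82°C, so T = 6.58°C.
Saturated to 4400 m: -6.1 × 2.3 km = -14.03°C, so T = -7.45°C.
Dry descent to 1700 m: +9.7 × 2.7 km = +26.19°C, so T = 18.74°C.

18.74°C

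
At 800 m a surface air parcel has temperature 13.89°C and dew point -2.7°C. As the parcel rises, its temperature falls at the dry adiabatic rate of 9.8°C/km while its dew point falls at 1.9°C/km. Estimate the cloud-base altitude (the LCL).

T and T_d converge at 9.8 − 1.9 = 7.9°C per km
Height above start = (13.89 − (-2.7)) / 7.9 = 2.1 km
LCL altitude = 800 m + 2100 m = 2900 m

2900 m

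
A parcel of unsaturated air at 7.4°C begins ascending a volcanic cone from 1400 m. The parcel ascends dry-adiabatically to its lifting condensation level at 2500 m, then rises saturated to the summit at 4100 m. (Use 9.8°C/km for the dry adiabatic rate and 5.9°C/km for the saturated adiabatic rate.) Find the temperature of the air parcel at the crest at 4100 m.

-12.82°C

Dry to 2500 m: -9.8 × 1.1 km = -10.78°C, so T = -3.38°C.
Saturated to 4100 m: -5.9 × 1.6 km = -9.44°C, so T = -12.82°C.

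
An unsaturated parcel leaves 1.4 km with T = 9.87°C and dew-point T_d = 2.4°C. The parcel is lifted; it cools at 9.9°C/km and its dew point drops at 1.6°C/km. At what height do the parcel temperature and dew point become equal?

2.3 km

T and T_d converge at 9.9 − 1.6 = 8.3°C per km
Height above start = (9.87 − 2.4) / 8.3 = 0.9 km
LCL altitude = 1400 m + 900 m = 2300 m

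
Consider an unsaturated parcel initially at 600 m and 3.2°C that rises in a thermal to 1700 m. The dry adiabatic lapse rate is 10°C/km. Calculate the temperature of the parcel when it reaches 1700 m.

Dry adiabatic to 1700 m: -10 × 1.1 km = -11°C, so T = -7.8°C.

-7.8°C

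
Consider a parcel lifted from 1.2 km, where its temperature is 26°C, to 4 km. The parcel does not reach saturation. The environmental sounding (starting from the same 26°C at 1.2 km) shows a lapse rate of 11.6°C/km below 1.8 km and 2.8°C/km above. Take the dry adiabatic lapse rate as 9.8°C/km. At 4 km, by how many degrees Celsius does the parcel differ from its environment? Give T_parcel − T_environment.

-14.32°C (parcel cooler than environment)

Parcel:
  1200–4000 m, dry: Δz = 2.8 km ⇒ ΔT = -27.44°C; T = -1.44°C
Environment:
  1200–1800 m, environment, lower layer: Δz = 0.6 km ⇒ ΔT = -6.96°C; T = 19.04°C
  1800–4000 m, environment, upper layer: Δz = 2.2 km ⇒ ΔT = -6.16°C; T = 12.88°C
T_parcel − T_env = -1.44 − 12.88 = -14.32°C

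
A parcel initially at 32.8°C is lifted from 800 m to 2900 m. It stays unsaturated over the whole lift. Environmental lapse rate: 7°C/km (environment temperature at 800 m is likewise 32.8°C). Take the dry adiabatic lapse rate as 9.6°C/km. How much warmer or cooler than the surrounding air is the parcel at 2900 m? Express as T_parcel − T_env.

-5.46°C (parcel cooler than environment)

Parcel:
  800 → 2900 m (dry, 9.6°C/km): ΔT = -9.6 × 2.1 = -20.16°C → T = 12.64°C
Environment:
  800 → 2900 m (environment, 7°C/km): ΔT = -7 × 2.1 = -14.7°C → T = 18.1°C
T_parcel − T_env = 12.64 − 18.1 = -5.46°C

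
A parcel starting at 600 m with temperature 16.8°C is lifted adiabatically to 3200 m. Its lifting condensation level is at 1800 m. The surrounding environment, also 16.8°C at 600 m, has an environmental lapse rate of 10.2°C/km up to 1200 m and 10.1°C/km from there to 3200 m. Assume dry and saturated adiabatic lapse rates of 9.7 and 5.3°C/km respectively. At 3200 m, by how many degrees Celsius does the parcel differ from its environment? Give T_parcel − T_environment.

Parcel:
  600 → 1800 m (dry, 9.7°C/km): ΔT = -9.7 × 1.2 = -11.64°C → T = 5.16°C
  1800 → 3200 m (saturated, 5.3°C/km): ΔT = -5.3 × 1.4 = -7.42°C → T = -2.26°C
Environment:
  600 → 1200 m (environment, lower layer, 10.2°C/km): ΔT = -10.2 × 0.6 = -6.12°C → T = 10.68°C
  1200 → 3200 m (environment, upper layer, 10.1°C/km): ΔT = -10.1 × 2 = -20.2°C → T = -9.52°C
T_parcel − T_env = -2.26 − (-9.52) = +7.26°C

+7.26°C (parcel warmer than environment)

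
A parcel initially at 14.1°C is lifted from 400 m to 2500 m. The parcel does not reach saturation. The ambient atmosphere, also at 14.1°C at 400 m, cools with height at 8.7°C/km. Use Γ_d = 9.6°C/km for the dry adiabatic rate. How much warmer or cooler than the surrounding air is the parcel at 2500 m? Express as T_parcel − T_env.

-1.89°C (parcel cooler than environment)

Parcel:
  400 → 2500 m (dry, 9.6°C/km): ΔT = -9.6 × 2.1 = -20.16°C → T = -6.06°C
Environment:
  400 → 2500 m (environment, 8.7°C/km): ΔT = -8.7 × 2.1 = -18.27°C → T = -4.17°C
T_parcel − T_env = -6.06 − (-4.17) = -1.89°C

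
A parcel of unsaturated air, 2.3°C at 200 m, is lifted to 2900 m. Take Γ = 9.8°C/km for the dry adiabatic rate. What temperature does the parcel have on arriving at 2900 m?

-24.16°C

200 → 2900 m (dry adiabatic, 9.8°C/km): ΔT = -9.8 × 2.7 = -26.46°C → T = -24.16°C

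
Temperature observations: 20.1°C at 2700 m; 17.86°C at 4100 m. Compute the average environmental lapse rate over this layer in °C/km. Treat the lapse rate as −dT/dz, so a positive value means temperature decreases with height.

Γ = −ΔT/Δz = (20.1 − 17.86) / (4100 − 2700) m
  = 2.24°C / 1.4 km = 1.6°C/km

1.6°C/km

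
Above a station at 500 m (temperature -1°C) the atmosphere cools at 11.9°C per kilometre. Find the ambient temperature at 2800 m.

-28.37°C

Environmental to 2800 m: -11.9 × 2.3 km = -27.37°C, so T = -28.37°C.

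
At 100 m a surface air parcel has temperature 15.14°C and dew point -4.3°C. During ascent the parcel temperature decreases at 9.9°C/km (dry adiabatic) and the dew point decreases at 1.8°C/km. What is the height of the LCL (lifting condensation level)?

T and T_d converge at 9.9 − 1.8 = 8.1°C per km
Height above start = (15.14 − (-4.3)) / 8.1 = 2.4 km
LCL altitude = 100 m + 2400 m = 2500 m

2500 m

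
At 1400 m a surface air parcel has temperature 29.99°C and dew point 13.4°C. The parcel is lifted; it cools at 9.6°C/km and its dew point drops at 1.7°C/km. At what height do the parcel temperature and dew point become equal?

T and T_d converge at 9.6 − 1.7 = 7.9°C per km
Height above start = (29.99 − 13.4) / 7.9 = 2.1 km
LCL altitude = 1400 m + 2100 m = 3500 m

3500 m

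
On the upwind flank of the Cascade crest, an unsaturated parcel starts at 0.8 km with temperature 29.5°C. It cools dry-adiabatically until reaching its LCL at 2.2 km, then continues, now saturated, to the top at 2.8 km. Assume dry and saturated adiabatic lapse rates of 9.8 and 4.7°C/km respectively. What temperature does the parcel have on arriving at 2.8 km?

12.96°C

From 800 m to 2200 m (dry): cools by 9.8 × 1.4 = 13.72°C, giving 15.78°C.
From 2200 m to 2800 m (saturated): cools by 4.7 × 0.6 = 2.82°C, giving 12.96°C.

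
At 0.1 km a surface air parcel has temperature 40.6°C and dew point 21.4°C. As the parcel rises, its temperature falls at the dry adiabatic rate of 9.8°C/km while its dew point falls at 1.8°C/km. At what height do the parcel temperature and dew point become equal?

2.5 km

T and T_d converge at 9.8 − 1.8 = 8°C per km
Height above start = (40.6 − 21.4) / 8 = 2.4 km
LCL altitude = 100 m + 2400 m = 2500 m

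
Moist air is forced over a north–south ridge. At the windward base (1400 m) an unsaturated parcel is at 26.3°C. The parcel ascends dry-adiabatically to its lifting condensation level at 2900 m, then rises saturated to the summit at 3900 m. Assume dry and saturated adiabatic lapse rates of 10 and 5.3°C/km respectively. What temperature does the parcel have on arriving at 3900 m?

6°C

1400–2900 m, dry: Δz = 1.5 km ⇒ ΔT = -15°C; T = 11.3°C
2900–3900 m, saturated: Δz = 1 km ⇒ ΔT = -5.3°C; T = 6°C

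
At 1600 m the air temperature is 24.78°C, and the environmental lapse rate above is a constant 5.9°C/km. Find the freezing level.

5800 m

Height above start = (24.78 − 0) / 5.9 = 4.2 km
Altitude = 1600 m + 4200 m = 5800 m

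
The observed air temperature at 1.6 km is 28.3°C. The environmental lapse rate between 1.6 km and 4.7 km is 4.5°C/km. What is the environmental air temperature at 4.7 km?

14.35°C

1600 → 4700 m (environmental, 4.5°C/km): ΔT = -4.5 × 3.1 = -13.95°C → T = 14.35°C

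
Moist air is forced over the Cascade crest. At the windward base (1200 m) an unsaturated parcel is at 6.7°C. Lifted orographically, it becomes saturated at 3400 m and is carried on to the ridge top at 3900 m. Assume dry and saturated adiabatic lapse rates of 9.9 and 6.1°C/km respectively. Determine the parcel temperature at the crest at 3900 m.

Dry to 3400 m: -9.9 × 2.2 km = -21.78°C, so T = -15.08°C.
Saturated to 3900 m: -6.1 × 0.5 km = -3.05°C, so T = -18.13°C.

-18.13°C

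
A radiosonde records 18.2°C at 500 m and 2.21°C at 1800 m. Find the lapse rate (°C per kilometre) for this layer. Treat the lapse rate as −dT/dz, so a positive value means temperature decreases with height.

12.3°C/km

Γ = −ΔT/Δz = (18.2 − 2.21) / (1800 − 500) m
  = 15.99°C / 1.3 km = 12.3°C/km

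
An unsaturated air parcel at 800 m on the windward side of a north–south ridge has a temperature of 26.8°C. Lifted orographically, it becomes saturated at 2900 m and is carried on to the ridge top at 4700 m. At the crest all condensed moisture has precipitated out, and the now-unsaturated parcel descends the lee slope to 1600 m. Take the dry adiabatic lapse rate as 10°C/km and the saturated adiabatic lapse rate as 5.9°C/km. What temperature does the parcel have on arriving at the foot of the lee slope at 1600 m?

800–2900 m, dry: Δz = 2.1 km ⇒ ΔT = -21°C; T = 5.8°C
2900–4700 m, saturated: Δz = 1.8 km ⇒ ΔT = -10.62°C; T = -4.82°C
4700–1600 m, dry descent: Δz = 3.1 km ⇒ ΔT = +31°C; T = 26.18°C

26.18°C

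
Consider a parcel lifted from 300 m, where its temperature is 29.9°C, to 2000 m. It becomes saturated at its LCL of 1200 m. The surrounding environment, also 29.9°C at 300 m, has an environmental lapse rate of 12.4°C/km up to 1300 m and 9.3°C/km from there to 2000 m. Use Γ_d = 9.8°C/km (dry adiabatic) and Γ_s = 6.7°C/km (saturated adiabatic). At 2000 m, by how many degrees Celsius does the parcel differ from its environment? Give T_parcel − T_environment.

+4.73°C (parcel warmer than environment)

Parcel:
  From 300 m to 1200 m (dry): cools by 9.8 × 0.9 = 8.82°C, giving 21.08°C.
  From 1200 m to 2000 m (saturated): cools by 6.7 × 0.8 = 5.36°C, giving 15.72°C.
Environment:
  From 300 m to 1300 m (environment, lower layer): cools by 12.4 × 1 = 12.4°C, giving 17.5°C.
  From 1300 m to 2000 m (environment, upper layer): cools by 9.3 × 0.7 = 6.51°C, giving 10.99°C.
T_parcel − T_env = 15.72 − 10.99 = +4.73°C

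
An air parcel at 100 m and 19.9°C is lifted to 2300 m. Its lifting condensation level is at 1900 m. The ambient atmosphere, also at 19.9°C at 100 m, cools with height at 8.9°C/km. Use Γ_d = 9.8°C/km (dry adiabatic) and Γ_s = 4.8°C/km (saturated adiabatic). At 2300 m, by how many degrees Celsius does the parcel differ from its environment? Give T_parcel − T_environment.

Parcel:
  100–1900 m, dry: Δz = 1.8 km ⇒ ΔT = -17.64°C; T = 2.26°C
  1900–2300 m, saturated: Δz = 0.4 km ⇒ ΔT = -1.92°C; T = 0.34°C
Environment:
  100–2300 m, environment: Δz = 2.2 km ⇒ ΔT = -19.58°C; T = 0.32°C
T_parcel − T_env = 0.34 − 0.32 = +0.02°C

+0.02°C (parcel warmer than environment)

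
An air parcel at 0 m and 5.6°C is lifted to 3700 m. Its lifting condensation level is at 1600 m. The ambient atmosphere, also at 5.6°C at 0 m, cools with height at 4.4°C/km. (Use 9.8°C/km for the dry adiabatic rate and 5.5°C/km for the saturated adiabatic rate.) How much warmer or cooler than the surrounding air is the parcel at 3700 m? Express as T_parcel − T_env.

-10.95°C (parcel cooler than environment)

Parcel:
  From 0 m to 1600 m (dry): cools by 9.8 × 1.6 = 15.68°C, giving -10.08°C.
  From 1600 m to 3700 m (saturated): cools by 5.5 × 2.1 = 11.55°C, giving -21.63°C.
Environment:
  From 0 m to 3700 m (environment): cools by 4.4 × 3.7 = 16.28°C, giving -10.68°C.
T_parcel − T_env = -21.63 − (-10.68) = -10.95°C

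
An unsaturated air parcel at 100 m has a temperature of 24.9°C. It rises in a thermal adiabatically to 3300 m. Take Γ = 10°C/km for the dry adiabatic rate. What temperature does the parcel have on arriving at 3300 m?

Dry adiabatic to 3300 m: -10 × 3.2 km = -32°C, so T = -7.1°C.

-7.1°C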